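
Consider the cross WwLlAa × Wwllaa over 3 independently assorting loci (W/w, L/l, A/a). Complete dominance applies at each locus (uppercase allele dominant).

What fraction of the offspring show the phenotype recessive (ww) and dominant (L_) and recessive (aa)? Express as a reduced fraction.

P(ww L_ aa) = 1/16

WwLlAa gametes: WLA×1, WLa×1, WlA×1, Wla×1, wLA×1, wLa×1, wlA×1, wla×1
Wwllaa gametes: Wla×4, wla×4
WwLlAa×Wwllaa grid (8·8=64): WWLlAa=4 WWLlaa=4 WWllAa=4 WWllaa=4 WwLlAa=8 WwLlaa=8 WwllAa=8 Wwllaa=8 wwLlAa=4 wwLlaa=4 wwllAa=4 wwllaa=4
ww L_ aa hits 4/64; gcd=4; 4÷4/64÷4 = 1/16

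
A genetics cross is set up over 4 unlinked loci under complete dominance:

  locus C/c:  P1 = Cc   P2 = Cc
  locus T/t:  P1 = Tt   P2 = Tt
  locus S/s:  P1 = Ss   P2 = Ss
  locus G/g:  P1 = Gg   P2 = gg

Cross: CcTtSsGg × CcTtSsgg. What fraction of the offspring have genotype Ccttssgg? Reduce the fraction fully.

P(Ccttssgg) = 1/64

CcTtSsGg gametes: CTSG×1, CTSg×1, CTsG×1, CTsg×1, CtSG×1, CtSg×1, CtsG×1, Ctsg×1, cTSG×1, cTSg×1, cTsG×1, cTsg×1, ctSG×1, ctSg×1, ctsG×1, ctsg×1
CcTtSsgg gametes: CTSg×2, CTsg×2, CtSg×2, Ctsg×2, cTSg×2, cTsg×2, ctSg×2, ctsg×2
CcTtSsGg×CcTtSsgg grid (16·16=256): CCTTSSGg=2 CCTTSSgg=2 CCTTSsGg=4 CCTTSsgg=4 CCTTssGg=2 CCTTssgg=2 CCTtSSGg=4 CCTtSSgg=4 CCTtSsGg=8 CCTtSsgg=8 CCTtssGg=4 CCTtssgg=4 CCttSSGg=2 CCttSSgg=2 CCttSsGg=4 CCttSsgg=4 CCttssGg=2 CCttssgg=2 CcTTSSGg=4 CcTTSSgg=4 CcTTSsGg=8 CcTTSsgg=8 CcTTssGg=4 CcTTssgg=4 CcTtSSGg=8 CcTtSSgg=8 CcTtSsGg=16 CcTtSsgg=16 CcTtssGg=8 CcTtssgg=8 CcttSSGg=4 CcttSSgg=4 CcttSsGg=8 CcttSsgg=8 CcttssGg=4 Ccttssgg=4 ccTTSSGg=2 ccTTSSgg=2 ccTTSsGg=4 ccTTSsgg=4 ccTTssGg=2 ccTTssgg=2 ccTtSSGg=4 ccTtSSgg=4 ccTtSsGg=8 ccTtSsgg=8 ccTtssGg=4 ccTtssgg=4 ccttSSGg=2 ccttSSgg=2 ccttSsGg=4 ccttSsgg=4 ccttssGg=2 ccttssgg=2
Ccttssgg hits 4/256; gcd=4; 4÷4/256÷4 = 1/64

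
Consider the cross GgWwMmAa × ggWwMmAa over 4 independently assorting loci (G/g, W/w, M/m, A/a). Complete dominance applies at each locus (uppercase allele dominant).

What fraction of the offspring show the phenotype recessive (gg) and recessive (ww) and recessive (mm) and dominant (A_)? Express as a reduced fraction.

P(gg ww mm A_) = 3/128

GgWwMmAa gametes: GWMA×1, GWMa×1, GWmA×1, GWma×1, GwMA×1, GwMa×1, GwmA×1, Gwma×1, gWMA×1, gWMa×1, gWmA×1, gWma×1, gwMA×1, gwMa×1, gwmA×1, gwma×1
ggWwMmAa gametes: gWMA×2, gWMa×2, gWmA×2, gWma×2, gwMA×2, gwMa×2, gwmA×2, gwma×2
GgWwMmAa×ggWwMmAa grid (16·16=256): GgWWMMAA=2 GgWWMMAa=4 GgWWMMaa=2 GgWWMmAA=4 GgWWMmAa=8 GgWWMmaa=4 GgWWmmAA=2 GgWWmmAa=4 GgWWmmaa=2 GgWwMMAA=4 GgWwMMAa=8 GgWwMMaa=4 GgWwMmAA=8 GgWwMmAa=16 GgWwMmaa=8 GgWwmmAA=4 GgWwmmAa=8 GgWwmmaa=4 GgwwMMAA=2 GgwwMMAa=4 GgwwMMaa=2 GgwwMmAA=4 GgwwMmAa=8 GgwwMmaa=4 GgwwmmAA=2 GgwwmmAa=4 Ggwwmmaa=2 ggWWMMAA=2 ggWWMMAa=4 ggWWMMaa=2 ggWWMmAA=4 ggWWMmAa=8 ggWWMmaa=4 ggWWmmAA=2 ggWWmmAa=4 ggWWmmaa=2 ggWwMMAA=4 ggWwMMAa=8 ggWwMMaa=4 ggWwMmAA=8 ggWwMmAa=16 ggWwMmaa=8 ggWwmmAA=4 ggWwmmAa=8 ggWwmmaa=4 ggwwMMAA=2 ggwwMMAa=4 ggwwMMaa=2 ggwwMmAA=4 ggwwMmAa=8 ggwwMmaa=4 ggwwmmAA=2 ggwwmmAa=4 ggwwmmaa=2
gg ww mm A_ hits 6/256; gcd=2; 6÷2/256÷2 = 3/128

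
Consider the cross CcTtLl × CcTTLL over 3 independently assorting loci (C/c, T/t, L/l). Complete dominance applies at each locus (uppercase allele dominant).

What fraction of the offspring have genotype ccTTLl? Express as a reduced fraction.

CcTtLl gametes: CTL×1, CTl×1, CtL×1, Ctl×1, cTL×1, cTl×1, ctL×1, ctl×1
CcTTLL gametes: CTL×4, cTL×4
CcTtLl×CcTTLL grid (8·8=64): CCTTLL=4 CCTTLl=4 CCTtLL=4 CCTtLl=4 CcTTLL=8 CcTTLl=8 CcTtLL=8 CcTtLl=8 ccTTLL=4 ccTTLl=4 ccTtLL=4 ccTtLl=4
ccTTLl hits 4/64; gcd=4; 4÷4/64÷4 = 1/16

P(ccTTLl) = 1/16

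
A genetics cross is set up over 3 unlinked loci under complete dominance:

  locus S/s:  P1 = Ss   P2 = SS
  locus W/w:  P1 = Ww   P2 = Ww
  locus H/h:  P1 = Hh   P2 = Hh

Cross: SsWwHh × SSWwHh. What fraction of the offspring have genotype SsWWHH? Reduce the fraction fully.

P(SsWWHH) = 1/32

SsWwHh gametes: SWH×1, SWh×1, SwH×1, Swh×1, sWH×1, sWh×1, swH×1, swh×1
SSWwHh gametes: SWH×2, SWh×2, SwH×2, Swh×2
SsWwHh×SSWwHh grid (8·8=64): SSWWHH=2 SSWWHh=4 SSWWhh=2 SSWwHH=4 SSWwHh=8 SSWwhh=4 SSwwHH=2 SSwwHh=4 SSwwhh=2 SsWWHH=2 SsWWHh=4 SsWWhh=2 SsWwHH=4 SsWwHh=8 SsWwhh=4 SswwHH=2 SswwHh=4 Sswwhh=2
SsWWHH hits 2/64; gcd=2; 2÷2/64÷2 = 1/32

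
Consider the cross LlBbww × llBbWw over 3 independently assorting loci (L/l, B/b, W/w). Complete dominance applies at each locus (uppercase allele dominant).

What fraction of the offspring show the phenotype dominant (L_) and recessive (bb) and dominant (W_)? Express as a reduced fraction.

P(L_ bb W_) = 1/16

LlBbww gametes: LBw×2, Lbw×2, lBw×2, lbw×2
llBbWw gametes: lBW×2, lBw×2, lbW×2, lbw×2
LlBbww×llBbWw grid (8·8=64): LlBBWw=4 LlBBww=4 LlBbWw=8 LlBbww=8 LlbbWw=4 Llbbww=4 llBBWw=4 llBBww=4 llBbWw=8 llBbww=8 llbbWw=4 llbbww=4
L_ bb W_ hits 4/64; gcd=4; 4÷4/64÷4 = 1/16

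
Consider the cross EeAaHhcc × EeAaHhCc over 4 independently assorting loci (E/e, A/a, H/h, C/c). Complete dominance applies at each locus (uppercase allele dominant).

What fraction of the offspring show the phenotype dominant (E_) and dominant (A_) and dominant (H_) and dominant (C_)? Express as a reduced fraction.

EeAaHhcc gametes: EAHc×2, EAhc×2, EaHc×2, Eahc×2, eAHc×2, eAhc×2, eaHc×2, eahc×2
EeAaHhCc gametes: EAHC×1, EAHc×1, EAhC×1, EAhc×1, EaHC×1, EaHc×1, EahC×1, Eahc×1, eAHC×1, eAHc×1, eAhC×1, eAhc×1, eaHC×1, eaHc×1, eahC×1, eahc×1
EeAaHhcc×EeAaHhCc grid (16·16=256): EEAAHHCc=2 EEAAHHcc=2 EEAAHhCc=4 EEAAHhcc=4 EEAAhhCc=2 EEAAhhcc=2 EEAaHHCc=4 EEAaHHcc=4 EEAaHhCc=8 EEAaHhcc=8 EEAahhCc=4 EEAahhcc=4 EEaaHHCc=2 EEaaHHcc=2 EEaaHhCc=4 EEaaHhcc=4 EEaahhCc=2 EEaahhcc=2 EeAAHHCc=4 EeAAHHcc=4 EeAAHhCc=8 EeAAHhcc=8 EeAAhhCc=4 EeAAhhcc=4 EeAaHHCc=8 EeAaHHcc=8 EeAaHhCc=16 EeAaHhcc=16 EeAahhCc=8 EeAahhcc=8 EeaaHHCc=4 EeaaHHcc=4 EeaaHhCc=8 EeaaHhcc=8 EeaahhCc=4 Eeaahhcc=4 eeAAHHCc=2 eeAAHHcc=2 eeAAHhCc=4 eeAAHhcc=4 eeAAhhCc=2 eeAAhhcc=2 eeAaHHCc=4 eeAaHHcc=4 eeAaHhCc=8 eeAaHhcc=8 eeAahhCc=4 eeAahhcc=4 eeaaHHCc=2 eeaaHHcc=2 eeaaHhCc=4 eeaaHhcc=4 eeaahhCc=2 eeaahhcc=2
E_ A_ H_ C_ hits 54/256; gcd=2; 54÷2/256÷2 = 27/128

P(E_ A_ H_ C_) = 27/128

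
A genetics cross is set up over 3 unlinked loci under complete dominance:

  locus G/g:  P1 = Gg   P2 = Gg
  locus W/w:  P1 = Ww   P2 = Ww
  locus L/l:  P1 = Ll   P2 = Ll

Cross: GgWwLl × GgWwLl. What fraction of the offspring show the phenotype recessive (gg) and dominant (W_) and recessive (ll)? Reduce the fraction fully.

P(gg W_ ll) = 3/64

GgWwLl gametes: GWL×1, GWl×1, GwL×1, Gwl×1, gWL×1, gWl×1, gwL×1, gwl×1
GgWwLl gametes: GWL×1, GWl×1, GwL×1, Gwl×1, gWL×1, gWl×1, gwL×1, gwl×1
GgWwLl×GgWwLl grid (8·8=64): GGWWLL=1 GGWWLl=2 GGWWll=1 GGWwLL=2 GGWwLl=4 GGWwll=2 GGwwLL=1 GGwwLl=2 GGwwll=1 GgWWLL=2 GgWWLl=4 GgWWll=2 GgWwLL=4 GgWwLl=8 GgWwll=4 GgwwLL=2 GgwwLl=4 Ggwwll=2 ggWWLL=1 ggWWLl=2 ggWWll=1 ggWwLL=2 ggWwLl=4 ggWwll=2 ggwwLL=1 ggwwLl=2 ggwwll=1
gg W_ ll hits 3/64; gcd=1; 3÷1/64÷1 = 3/64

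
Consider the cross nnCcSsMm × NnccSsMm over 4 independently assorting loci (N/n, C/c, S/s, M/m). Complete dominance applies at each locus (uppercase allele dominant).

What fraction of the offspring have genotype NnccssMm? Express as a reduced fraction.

P(NnccssMm) = 1/32

nnCcSsMm gametes: nCSM×2, nCSm×2, nCsM×2, nCsm×2, ncSM×2, ncSm×2, ncsM×2, ncsm×2
NnccSsMm gametes: NcSM×2, NcSm×2, NcsM×2, Ncsm×2, ncSM×2, ncSm×2, ncsM×2, ncsm×2
nnCcSsMm×NnccSsMm grid (16·16=256): NnCcSSMM=4 NnCcSSMm=8 NnCcSSmm=4 NnCcSsMM=8 NnCcSsMm=16 NnCcSsmm=8 NnCcssMM=4 NnCcssMm=8 NnCcssmm=4 NnccSSMM=4 NnccSSMm=8 NnccSSmm=4 NnccSsMM=8 NnccSsMm=16 NnccSsmm=8 NnccssMM=4 NnccssMm=8 Nnccssmm=4 nnCcSSMM=4 nnCcSSMm=8 nnCcSSmm=4 nnCcSsMM=8 nnCcSsMm=16 nnCcSsmm=8 nnCcssMM=4 nnCcssMm=8 nnCcssmm=4 nnccSSMM=4 nnccSSMm=8 nnccSSmm=4 nnccSsMM=8 nnccSsMm=16 nnccSsmm=8 nnccssMM=4 nnccssMm=8 nnccssmm=4
NnccssMm hits 8/256; gcd=8; 8÷8/256÷8 = 1/32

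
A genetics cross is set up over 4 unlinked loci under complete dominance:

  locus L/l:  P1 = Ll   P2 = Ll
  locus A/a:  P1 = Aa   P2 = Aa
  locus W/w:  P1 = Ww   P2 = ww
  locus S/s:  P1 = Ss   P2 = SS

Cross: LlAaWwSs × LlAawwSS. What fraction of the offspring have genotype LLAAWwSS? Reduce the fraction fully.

LlAaWwSs gametes: LAWS×1, LAWs×1, LAwS×1, LAws×1, LaWS×1, LaWs×1, LawS×1, Laws×1, lAWS×1, lAWs×1, lAwS×1, lAws×1, laWS×1, laWs×1, lawS×1, laws×1
LlAawwSS gametes: LAwS×4, LawS×4, lAwS×4, lawS×4
LlAaWwSs×LlAawwSS grid (16·16=256): LLAAWwSS=4 LLAAWwSs=4 LLAAwwSS=4 LLAAwwSs=4 LLAaWwSS=8 LLAaWwSs=8 LLAawwSS=8 LLAawwSs=8 LLaaWwSS=4 LLaaWwSs=4 LLaawwSS=4 LLaawwSs=4 LlAAWwSS=8 LlAAWwSs=8 LlAAwwSS=8 LlAAwwSs=8 LlAaWwSS=16 LlAaWwSs=16 LlAawwSS=16 LlAawwSs=16 LlaaWwSS=8 LlaaWwSs=8 LlaawwSS=8 LlaawwSs=8 llAAWwSS=4 llAAWwSs=4 llAAwwSS=4 llAAwwSs=4 llAaWwSS=8 llAaWwSs=8 llAawwSS=8 llAawwSs=8 llaaWwSS=4 llaaWwSs=4 llaawwSS=4 llaawwSs=4
LLAAWwSS hits 4/256; gcd=4; 4÷4/256÷4 = 1/64

P(LLAAWwSS) = 1/64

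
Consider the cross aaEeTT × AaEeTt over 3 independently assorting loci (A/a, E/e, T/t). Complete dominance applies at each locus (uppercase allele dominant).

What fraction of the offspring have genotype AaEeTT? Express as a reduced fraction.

aaEeTT gametes: aET×4, aeT×4
AaEeTt gametes: AET×1, AEt×1, AeT×1, Aet×1, aET×1, aEt×1, aeT×1, aet×1
aaEeTT×AaEeTt grid (8·8=64): AaEETT=4 AaEETt=4 AaEeTT=8 AaEeTt=8 AaeeTT=4 AaeeTt=4 aaEETT=4 aaEETt=4 aaEeTT=8 aaEeTt=8 aaeeTT=4 aaeeTt=4
AaEeTT hits 8/64; gcd=8; 8÷8/64÷8 = 1/8

P(AaEeTT) = 1/8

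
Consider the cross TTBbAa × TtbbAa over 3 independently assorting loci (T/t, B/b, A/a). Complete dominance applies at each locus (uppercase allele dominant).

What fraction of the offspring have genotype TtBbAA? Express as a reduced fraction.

TTBbAa gametes: TBA×2, TBa×2, TbA×2, Tba×2
TtbbAa gametes: TbA×2, Tba×2, tbA×2, tba×2
TTBbAa×TtbbAa grid (8·8=64): TTBbAA=4 TTBbAa=8 TTBbaa=4 TTbbAA=4 TTbbAa=8 TTbbaa=4 TtBbAA=4 TtBbAa=8 TtBbaa=4 TtbbAA=4 TtbbAa=8 Ttbbaa=4
TtBbAA hits 4/64; gcd=4; 4÷4/64÷4 = 1/16

P(TtBbAA) = 1/16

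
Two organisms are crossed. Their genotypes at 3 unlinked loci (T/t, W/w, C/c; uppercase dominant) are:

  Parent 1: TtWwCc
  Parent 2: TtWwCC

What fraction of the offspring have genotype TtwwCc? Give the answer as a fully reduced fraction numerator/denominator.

P(TtwwCc) = 1/16

TtWwCc gametes: TWC×1, TWc×1, TwC×1, Twc×1, tWC×1, tWc×1, twC×1, twc×1
TtWwCC gametes: TWC×2, TwC×2, tWC×2, twC×2
TtWwCc×TtWwCC grid (8·8=64): TTWWCC=2 TTWWCc=2 TTWwCC=4 TTWwCc=4 TTwwCC=2 TTwwCc=2 TtWWCC=4 TtWWCc=4 TtWwCC=8 TtWwCc=8 TtwwCC=4 TtwwCc=4 ttWWCC=2 ttWWCc=2 ttWwCC=4 ttWwCc=4 ttwwCC=2 ttwwCc=2
TtwwCc hits 4/64; gcd=4; 4÷4/64÷4 = 1/16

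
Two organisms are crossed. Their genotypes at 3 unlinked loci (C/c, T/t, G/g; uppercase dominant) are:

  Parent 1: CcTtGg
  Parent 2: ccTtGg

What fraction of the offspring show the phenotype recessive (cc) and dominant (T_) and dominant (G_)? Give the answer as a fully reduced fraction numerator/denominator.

P(cc T_ G_) = 9/32

CcTtGg gametes: CTG×1, CTg×1, CtG×1, Ctg×1, cTG×1, cTg×1, ctG×1, ctg×1
ccTtGg gametes: cTG×2, cTg×2, ctG×2, ctg×2
CcTtGg×ccTtGg grid (8·8=64): CcTTGG=2 CcTTGg=4 CcTTgg=2 CcTtGG=4 CcTtGg=8 CcTtgg=4 CcttGG=2 CcttGg=4 Ccttgg=2 ccTTGG=2 ccTTGg=4 ccTTgg=2 ccTtGG=4 ccTtGg=8 ccTtgg=4 ccttGG=2 ccttGg=4 ccttgg=2
cc T_ G_ hits 18/64; gcd=2; 18÷2/64÷2 = 9/32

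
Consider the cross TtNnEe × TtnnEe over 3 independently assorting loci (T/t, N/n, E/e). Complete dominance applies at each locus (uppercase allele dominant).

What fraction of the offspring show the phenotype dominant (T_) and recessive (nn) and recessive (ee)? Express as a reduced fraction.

P(T_ nn ee) = 3/32

TtNnEe gametes: TNE×1, TNe×1, TnE×1, Tne×1, tNE×1, tNe×1, tnE×1, tne×1
TtnnEe gametes: TnE×2, Tne×2, tnE×2, tne×2
TtNnEe×TtnnEe grid (8·8=64): TTNnEE=2 TTNnEe=4 TTNnee=2 TTnnEE=2 TTnnEe=4 TTnnee=2 TtNnEE=4 TtNnEe=8 TtNnee=4 TtnnEE=4 TtnnEe=8 Ttnnee=4 ttNnEE=2 ttNnEe=4 ttNnee=2 ttnnEE=2 ttnnEe=4 ttnnee=2
T_ nn ee hits 6/64; gcd=2; 6÷2/64÷2 = 3/32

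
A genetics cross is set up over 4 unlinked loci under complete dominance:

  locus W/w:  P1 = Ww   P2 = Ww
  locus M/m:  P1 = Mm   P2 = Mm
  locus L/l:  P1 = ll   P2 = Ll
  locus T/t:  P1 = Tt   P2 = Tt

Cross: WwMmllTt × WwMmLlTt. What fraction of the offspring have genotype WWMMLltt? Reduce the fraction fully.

WwMmllTt gametes: WMlT×2, WMlt×2, WmlT×2, Wmlt×2, wMlT×2, wMlt×2, wmlT×2, wmlt×2
WwMmLlTt gametes: WMLT×1, WMLt×1, WMlT×1, WMlt×1, WmLT×1, WmLt×1, WmlT×1, Wmlt×1, wMLT×1, wMLt×1, wMlT×1, wMlt×1, wmLT×1, wmLt×1, wmlT×1, wmlt×1
WwMmllTt×WwMmLlTt grid (16·16=256): WWMMLlTT=2 WWMMLlTt=4 WWMMLltt=2 WWMMllTT=2 WWMMllTt=4 WWMMlltt=2 WWMmLlTT=4 WWMmLlTt=8 WWMmLltt=4 WWMmllTT=4 WWMmllTt=8 WWMmlltt=4 WWmmLlTT=2 WWmmLlTt=4 WWmmLltt=2 WWmmllTT=2 WWmmllTt=4 WWmmlltt=2 WwMMLlTT=4 WwMMLlTt=8 WwMMLltt=4 WwMMllTT=4 WwMMllTt=8 WwMMlltt=4 WwMmLlTT=8 WwMmLlTt=16 WwMmLltt=8 WwMmllTT=8 WwMmllTt=16 WwMmlltt=8 WwmmLlTT=4 WwmmLlTt=8 WwmmLltt=4 WwmmllTT=4 WwmmllTt=8 Wwmmlltt=4 wwMMLlTT=2 wwMMLlTt=4 wwMMLltt=2 wwMMllTT=2 wwMMllTt=4 wwMMlltt=2 wwMmLlTT=4 wwMmLlTt=8 wwMmLltt=4 wwMmllTT=4 wwMmllTt=8 wwMmlltt=4 wwmmLlTT=2 wwmmLlTt=4 wwmmLltt=2 wwmmllTT=2 wwmmllTt=4 wwmmlltt=2
WWMMLltt hits 2/256; gcd=2; 2÷2/256÷2 = 1/128

P(WWMMLltt) = 1/128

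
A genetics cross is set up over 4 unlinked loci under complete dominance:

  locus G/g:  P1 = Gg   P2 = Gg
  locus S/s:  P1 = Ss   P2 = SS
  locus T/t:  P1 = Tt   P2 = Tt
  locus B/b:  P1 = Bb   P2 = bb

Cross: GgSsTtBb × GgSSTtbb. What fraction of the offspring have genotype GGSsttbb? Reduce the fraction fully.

P(GGSsttbb) = 1/64

GgSsTtBb gametes: GSTB×1, GSTb×1, GStB×1, GStb×1, GsTB×1, GsTb×1, GstB×1, Gstb×1, gSTB×1, gSTb×1, gStB×1, gStb×1, gsTB×1, gsTb×1, gstB×1, gstb×1
GgSSTtbb gametes: GSTb×4, GStb×4, gSTb×4, gStb×4
GgSsTtBb×GgSSTtbb grid (16·16=256): GGSSTTBb=4 GGSSTTbb=4 GGSSTtBb=8 GGSSTtbb=8 GGSSttBb=4 GGSSttbb=4 GGSsTTBb=4 GGSsTTbb=4 GGSsTtBb=8 GGSsTtbb=8 GGSsttBb=4 GGSsttbb=4 GgSSTTBb=8 GgSSTTbb=8 GgSSTtBb=16 GgSSTtbb=16 GgSSttBb=8 GgSSttbb=8 GgSsTTBb=8 GgSsTTbb=8 GgSsTtBb=16 GgSsTtbb=16 GgSsttBb=8 GgSsttbb=8 ggSSTTBb=4 ggSSTTbb=4 ggSSTtBb=8 ggSSTtbb=8 ggSSttBb=4 ggSSttbb=4 ggSsTTBb=4 ggSsTTbb=4 ggSsTtBb=8 ggSsTtbb=8 ggSsttBb=4 ggSsttbb=4
GGSsttbb hits 4/256; gcd=4; 4÷4/256÷4 = 1/64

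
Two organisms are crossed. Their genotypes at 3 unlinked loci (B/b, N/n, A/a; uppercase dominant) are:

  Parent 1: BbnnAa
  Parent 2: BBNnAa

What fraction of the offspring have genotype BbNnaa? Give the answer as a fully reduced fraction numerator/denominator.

BbnnAa gametes: BnA×2, Bna×2, bnA×2, bna×2
BBNnAa gametes: BNA×2, BNa×2, BnA×2, Bna×2
BbnnAa×BBNnAa grid (8·8=64): BBNnAA=4 BBNnAa=8 BBNnaa=4 BBnnAA=4 BBnnAa=8 BBnnaa=4 BbNnAA=4 BbNnAa=8 BbNnaa=4 BbnnAA=4 BbnnAa=8 Bbnnaa=4
BbNnaa hits 4/64; gcd=4; 4÷4/64÷4 = 1/16

P(BbNnaa) = 1/16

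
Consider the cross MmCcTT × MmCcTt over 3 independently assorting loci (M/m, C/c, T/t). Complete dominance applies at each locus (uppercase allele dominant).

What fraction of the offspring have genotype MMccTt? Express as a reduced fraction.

P(MMccTt) = 1/32

MmCcTT gametes: MCT×2, McT×2, mCT×2, mcT×2
MmCcTt gametes: MCT×1, MCt×1, McT×1, Mct×1, mCT×1, mCt×1, mcT×1, mct×1
MmCcTT×MmCcTt grid (8·8=64): MMCCTT=2 MMCCTt=2 MMCcTT=4 MMCcTt=4 MMccTT=2 MMccTt=2 MmCCTT=4 MmCCTt=4 MmCcTT=8 MmCcTt=8 MmccTT=4 MmccTt=4 mmCCTT=2 mmCCTt=2 mmCcTT=4 mmCcTt=4 mmccTT=2 mmccTt=2
MMccTt hits 2/64; gcd=2; 2÷2/64÷2 = 1/32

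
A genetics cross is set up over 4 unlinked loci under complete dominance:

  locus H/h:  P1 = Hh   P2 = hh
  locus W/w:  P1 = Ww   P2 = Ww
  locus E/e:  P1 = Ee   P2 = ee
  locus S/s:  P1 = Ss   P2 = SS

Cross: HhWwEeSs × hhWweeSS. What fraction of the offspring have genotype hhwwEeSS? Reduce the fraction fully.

HhWwEeSs gametes: HWES×1, HWEs×1, HWeS×1, HWes×1, HwES×1, HwEs×1, HweS×1, Hwes×1, hWES×1, hWEs×1, hWeS×1, hWes×1, hwES×1, hwEs×1, hweS×1, hwes×1
hhWweeSS gametes: hWeS×8, hweS×8
HhWwEeSs×hhWweeSS grid (16·16=256): HhWWEeSS=8 HhWWEeSs=8 HhWWeeSS=8 HhWWeeSs=8 HhWwEeSS=16 HhWwEeSs=16 HhWweeSS=16 HhWweeSs=16 HhwwEeSS=8 HhwwEeSs=8 HhwweeSS=8 HhwweeSs=8 hhWWEeSS=8 hhWWEeSs=8 hhWWeeSS=8 hhWWeeSs=8 hhWwEeSS=16 hhWwEeSs=16 hhWweeSS=16 hhWweeSs=16 hhwwEeSS=8 hhwwEeSs=8 hhwweeSS=8 hhwweeSs=8
hhwwEeSS hits 8/256; gcd=8; 8÷8/256÷8 = 1/32

P(hhwwEeSS) = 1/32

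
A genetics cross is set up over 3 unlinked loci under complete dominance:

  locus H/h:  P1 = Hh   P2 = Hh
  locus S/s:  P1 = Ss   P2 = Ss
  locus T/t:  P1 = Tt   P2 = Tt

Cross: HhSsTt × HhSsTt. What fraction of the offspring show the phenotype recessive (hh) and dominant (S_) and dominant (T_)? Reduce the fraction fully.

P(hh S_ T_) = 9/64

HhSsTt gametes: HST×1, HSt×1, HsT×1, Hst×1, hST×1, hSt×1, hsT×1, hst×1
HhSsTt gametes: HST×1, HSt×1, HsT×1, Hst×1, hST×1, hSt×1, hsT×1, hst×1
HhSsTt×HhSsTt grid (8·8=64): HHSSTT=1 HHSSTt=2 HHSStt=1 HHSsTT=2 HHSsTt=4 HHSstt=2 HHssTT=1 HHssTt=2 HHsstt=1 HhSSTT=2 HhSSTt=4 HhSStt=2 HhSsTT=4 HhSsTt=8 HhSstt=4 HhssTT=2 HhssTt=4 Hhsstt=2 hhSSTT=1 hhSSTt=2 hhSStt=1 hhSsTT=2 hhSsTt=4 hhSstt=2 hhssTT=1 hhssTt=2 hhsstt=1
hh S_ T_ hits 9/64; gcd=1; 9÷1/64÷1 = 9/64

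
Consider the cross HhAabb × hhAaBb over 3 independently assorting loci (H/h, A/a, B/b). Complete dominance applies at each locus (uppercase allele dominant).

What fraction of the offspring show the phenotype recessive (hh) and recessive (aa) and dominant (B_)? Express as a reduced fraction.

P(hh aa B_) = 1/16

HhAabb gametes: HAb×2, Hab×2, hAb×2, hab×2
hhAaBb gametes: hAB×2, hAb×2, haB×2, hab×2
HhAabb×hhAaBb grid (8·8=64): HhAABb=4 HhAAbb=4 HhAaBb=8 HhAabb=8 HhaaBb=4 Hhaabb=4 hhAABb=4 hhAAbb=4 hhAaBb=8 hhAabb=8 hhaaBb=4 hhaabb=4
hh aa B_ hits 4/64; gcd=4; 4÷4/64÷4 = 1/16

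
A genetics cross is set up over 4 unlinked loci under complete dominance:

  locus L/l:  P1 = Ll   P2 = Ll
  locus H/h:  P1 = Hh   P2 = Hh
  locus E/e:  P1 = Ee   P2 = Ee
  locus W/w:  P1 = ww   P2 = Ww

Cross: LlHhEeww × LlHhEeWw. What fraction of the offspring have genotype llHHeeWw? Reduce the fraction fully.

P(llHHeeWw) = 1/128

LlHhEeww gametes: LHEw×2, LHew×2, LhEw×2, Lhew×2, lHEw×2, lHew×2, lhEw×2, lhew×2
LlHhEeWw gametes: LHEW×1, LHEw×1, LHeW×1, LHew×1, LhEW×1, LhEw×1, LheW×1, Lhew×1, lHEW×1, lHEw×1, lHeW×1, lHew×1, lhEW×1, lhEw×1, lheW×1, lhew×1
LlHhEeww×LlHhEeWw grid (16·16=256): LLHHEEWw=2 LLHHEEww=2 LLHHEeWw=4 LLHHEeww=4 LLHHeeWw=2 LLHHeeww=2 LLHhEEWw=4 LLHhEEww=4 LLHhEeWw=8 LLHhEeww=8 LLHheeWw=4 LLHheeww=4 LLhhEEWw=2 LLhhEEww=2 LLhhEeWw=4 LLhhEeww=4 LLhheeWw=2 LLhheeww=2 LlHHEEWw=4 LlHHEEww=4 LlHHEeWw=8 LlHHEeww=8 LlHHeeWw=4 LlHHeeww=4 LlHhEEWw=8 LlHhEEww=8 LlHhEeWw=16 LlHhEeww=16 LlHheeWw=8 LlHheeww=8 LlhhEEWw=4 LlhhEEww=4 LlhhEeWw=8 LlhhEeww=8 LlhheeWw=4 Llhheeww=4 llHHEEWw=2 llHHEEww=2 llHHEeWw=4 llHHEeww=4 llHHeeWw=2 llHHeeww=2 llHhEEWw=4 llHhEEww=4 llHhEeWw=8 llHhEeww=8 llHheeWw=4 llHheeww=4 llhhEEWw=2 llhhEEww=2 llhhEeWw=4 llhhEeww=4 llhheeWw=2 llhheeww=2
llHHeeWw hits 2/256; gcd=2; 2÷2/256÷2 = 1/128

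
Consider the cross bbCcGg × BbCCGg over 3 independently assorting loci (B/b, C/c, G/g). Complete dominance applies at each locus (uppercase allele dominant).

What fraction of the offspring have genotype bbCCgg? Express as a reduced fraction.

P(bbCCgg) = 1/16

bbCcGg gametes: bCG×2, bCg×2, bcG×2, bcg×2
BbCCGg gametes: BCG×2, BCg×2, bCG×2, bCg×2
bbCcGg×BbCCGg grid (8·8=64): BbCCGG=4 BbCCGg=8 BbCCgg=4 BbCcGG=4 BbCcGg=8 BbCcgg=4 bbCCGG=4 bbCCGg=8 bbCCgg=4 bbCcGG=4 bbCcGg=8 bbCcgg=4
bbCCgg hits 4/64; gcd=4; 4÷4/64÷4 = 1/16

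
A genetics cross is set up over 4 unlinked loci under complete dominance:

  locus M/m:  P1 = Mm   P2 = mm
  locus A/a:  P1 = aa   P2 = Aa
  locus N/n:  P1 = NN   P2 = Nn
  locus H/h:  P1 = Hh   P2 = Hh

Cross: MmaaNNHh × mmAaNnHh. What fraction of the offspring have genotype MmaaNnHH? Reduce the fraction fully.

P(MmaaNnHH) = 1/32

MmaaNNHh gametes: MaNH×4, MaNh×4, maNH×4, maNh×4
mmAaNnHh gametes: mANH×2, mANh×2, mAnH×2, mAnh×2, maNH×2, maNh×2, manH×2, manh×2
MmaaNNHh×mmAaNnHh grid (16·16=256): MmAaNNHH=8 MmAaNNHh=16 MmAaNNhh=8 MmAaNnHH=8 MmAaNnHh=16 MmAaNnhh=8 MmaaNNHH=8 MmaaNNHh=16 MmaaNNhh=8 MmaaNnHH=8 MmaaNnHh=16 MmaaNnhh=8 mmAaNNHH=8 mmAaNNHh=16 mmAaNNhh=8 mmAaNnHH=8 mmAaNnHh=16 mmAaNnhh=8 mmaaNNHH=8 mmaaNNHh=16 mmaaNNhh=8 mmaaNnHH=8 mmaaNnHh=16 mmaaNnhh=8
MmaaNnHH hits 8/256; gcd=8; 8÷8/256÷8 = 1/32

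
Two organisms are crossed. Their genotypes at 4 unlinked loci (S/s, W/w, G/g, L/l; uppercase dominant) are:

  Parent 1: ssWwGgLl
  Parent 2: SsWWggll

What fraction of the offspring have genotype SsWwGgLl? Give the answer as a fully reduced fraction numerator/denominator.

ssWwGgLl gametes: sWGL×2, sWGl×2, sWgL×2, sWgl×2, swGL×2, swGl×2, swgL×2, swgl×2
SsWWggll gametes: SWgl×8, sWgl×8
ssWwGgLl×SsWWggll grid (16·16=256): SsWWGgLl=16 SsWWGgll=16 SsWWggLl=16 SsWWggll=16 SsWwGgLl=16 SsWwGgll=16 SsWwggLl=16 SsWwggll=16 ssWWGgLl=16 ssWWGgll=16 ssWWggLl=16 ssWWggll=16 ssWwGgLl=16 ssWwGgll=16 ssWwggLl=16 ssWwggll=16
SsWwGgLl hits 16/256; gcd=16; 16÷16/256÷16 = 1/16

P(SsWwGgLl) = 1/16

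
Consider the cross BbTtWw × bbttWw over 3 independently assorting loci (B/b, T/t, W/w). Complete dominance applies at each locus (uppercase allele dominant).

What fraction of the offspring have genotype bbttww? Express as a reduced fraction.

BbTtWw gametes: BTW×1, BTw×1, BtW×1, Btw×1, bTW×1, bTw×1, btW×1, btw×1
bbttWw gametes: btW×4, btw×4
BbTtWw×bbttWw grid (8·8=64): BbTtWW=4 BbTtWw=8 BbTtww=4 BbttWW=4 BbttWw=8 Bbttww=4 bbTtWW=4 bbTtWw=8 bbTtww=4 bbttWW=4 bbttWw=8 bbttww=4
bbttww hits 4/64; gcd=4; 4÷4/64÷4 = 1/16

P(bbttww) = 1/16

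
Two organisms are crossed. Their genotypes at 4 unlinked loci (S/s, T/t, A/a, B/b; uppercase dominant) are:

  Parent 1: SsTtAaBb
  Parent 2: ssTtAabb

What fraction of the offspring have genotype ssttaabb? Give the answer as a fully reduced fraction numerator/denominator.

SsTtAaBb gametes: STAB×1, STAb×1, STaB×1, STab×1, StAB×1, StAb×1, StaB×1, Stab×1, sTAB×1, sTAb×1, sTaB×1, sTab×1, stAB×1, stAb×1, staB×1, stab×1
ssTtAabb gametes: sTAb×4, sTab×4, stAb×4, stab×4
SsTtAaBb×ssTtAabb grid (16·16=256): SsTTAABb=4 SsTTAAbb=4 SsTTAaBb=8 SsTTAabb=8 SsTTaaBb=4 SsTTaabb=4 SsTtAABb=8 SsTtAAbb=8 SsTtAaBb=16 SsTtAabb=16 SsTtaaBb=8 SsTtaabb=8 SsttAABb=4 SsttAAbb=4 SsttAaBb=8 SsttAabb=8 SsttaaBb=4 Ssttaabb=4 ssTTAABb=4 ssTTAAbb=4 ssTTAaBb=8 ssTTAabb=8 ssTTaaBb=4 ssTTaabb=4 ssTtAABb=8 ssTtAAbb=8 ssTtAaBb=16 ssTtAabb=16 ssTtaaBb=8 ssTtaabb=8 ssttAABb=4 ssttAAbb=4 ssttAaBb=8 ssttAabb=8 ssttaaBb=4 ssttaabb=4
ssttaabb hits 4/256; gcd=4; 4÷4/256÷4 = 1/64

P(ssttaabb) = 1/64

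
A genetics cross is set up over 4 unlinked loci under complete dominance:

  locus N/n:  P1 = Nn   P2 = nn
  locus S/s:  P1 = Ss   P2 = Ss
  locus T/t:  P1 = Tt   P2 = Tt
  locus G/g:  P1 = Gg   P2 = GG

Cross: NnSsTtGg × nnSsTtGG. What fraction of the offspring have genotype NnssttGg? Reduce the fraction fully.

P(NnssttGg) = 1/64

NnSsTtGg gametes: NSTG×1, NSTg×1, NStG×1, NStg×1, NsTG×1, NsTg×1, NstG×1, Nstg×1, nSTG×1, nSTg×1, nStG×1, nStg×1, nsTG×1, nsTg×1, nstG×1, nstg×1
nnSsTtGG gametes: nSTG×4, nStG×4, nsTG×4, nstG×4
NnSsTtGg×nnSsTtGG grid (16·16=256): NnSSTTGG=4 NnSSTTGg=4 NnSSTtGG=8 NnSSTtGg=8 NnSSttGG=4 NnSSttGg=4 NnSsTTGG=8 NnSsTTGg=8 NnSsTtGG=16 NnSsTtGg=16 NnSsttGG=8 NnSsttGg=8 NnssTTGG=4 NnssTTGg=4 NnssTtGG=8 NnssTtGg=8 NnssttGG=4 NnssttGg=4 nnSSTTGG=4 nnSSTTGg=4 nnSSTtGG=8 nnSSTtGg=8 nnSSttGG=4 nnSSttGg=4 nnSsTTGG=8 nnSsTTGg=8 nnSsTtGG=16 nnSsTtGg=16 nnSsttGG=8 nnSsttGg=8 nnssTTGG=4 nnssTTGg=4 nnssTtGG=8 nnssTtGg=8 nnssttGG=4 nnssttGg=4
NnssttGg hits 4/256; gcd=4; 4÷4/256÷4 = 1/64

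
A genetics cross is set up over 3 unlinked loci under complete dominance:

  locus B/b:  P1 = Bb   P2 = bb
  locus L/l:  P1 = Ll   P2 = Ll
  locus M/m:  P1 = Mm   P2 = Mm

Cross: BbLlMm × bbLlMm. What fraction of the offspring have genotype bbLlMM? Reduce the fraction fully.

P(bbLlMM) = 1/16

BbLlMm gametes: BLM×1, BLm×1, BlM×1, Blm×1, bLM×1, bLm×1, blM×1, blm×1
bbLlMm gametes: bLM×2, bLm×2, blM×2, blm×2
BbLlMm×bbLlMm grid (8·8=64): BbLLMM=2 BbLLMm=4 BbLLmm=2 BbLlMM=4 BbLlMm=8 BbLlmm=4 BbllMM=2 BbllMm=4 Bbllmm=2 bbLLMM=2 bbLLMm=4 bbLLmm=2 bbLlMM=4 bbLlMm=8 bbLlmm=4 bbllMM=2 bbllMm=4 bbllmm=2
bbLlMM hits 4/64; gcd=4; 4÷4/64÷4 = 1/16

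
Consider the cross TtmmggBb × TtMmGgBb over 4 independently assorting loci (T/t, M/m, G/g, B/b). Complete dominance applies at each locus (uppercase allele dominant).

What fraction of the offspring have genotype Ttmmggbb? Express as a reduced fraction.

P(Ttmmggbb) = 1/32

TtmmggBb gametes: TmgB×4, Tmgb×4, tmgB×4, tmgb×4
TtMmGgBb gametes: TMGB×1, TMGb×1, TMgB×1, TMgb×1, TmGB×1, TmGb×1, TmgB×1, Tmgb×1, tMGB×1, tMGb×1, tMgB×1, tMgb×1, tmGB×1, tmGb×1, tmgB×1, tmgb×1
TtmmggBb×TtMmGgBb grid (16·16=256): TTMmGgBB=4 TTMmGgBb=8 TTMmGgbb=4 TTMmggBB=4 TTMmggBb=8 TTMmggbb=4 TTmmGgBB=4 TTmmGgBb=8 TTmmGgbb=4 TTmmggBB=4 TTmmggBb=8 TTmmggbb=4 TtMmGgBB=8 TtMmGgBb=16 TtMmGgbb=8 TtMmggBB=8 TtMmggBb=16 TtMmggbb=8 TtmmGgBB=8 TtmmGgBb=16 TtmmGgbb=8 TtmmggBB=8 TtmmggBb=16 Ttmmggbb=8 ttMmGgBB=4 ttMmGgBb=8 ttMmGgbb=4 ttMmggBB=4 ttMmggBb=8 ttMmggbb=4 ttmmGgBB=4 ttmmGgBb=8 ttmmGgbb=4 ttmmggBB=4 ttmmggBb=8 ttmmggbb=4
Ttmmggbb hits 8/256; gcd=8; 8÷8/256÷8 = 1/32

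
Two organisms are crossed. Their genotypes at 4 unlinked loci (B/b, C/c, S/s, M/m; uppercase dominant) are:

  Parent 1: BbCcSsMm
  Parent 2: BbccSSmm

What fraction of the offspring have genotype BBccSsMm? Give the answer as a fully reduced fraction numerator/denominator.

P(BBccSsMm) = 1/32

BbCcSsMm gametes: BCSM×1, BCSm×1, BCsM×1, BCsm×1, BcSM×1, BcSm×1, BcsM×1, Bcsm×1, bCSM×1, bCSm×1, bCsM×1, bCsm×1, bcSM×1, bcSm×1, bcsM×1, bcsm×1
BbccSSmm gametes: BcSm×8, bcSm×8
BbCcSsMm×BbccSSmm grid (16·16=256): BBCcSSMm=8 BBCcSSmm=8 BBCcSsMm=8 BBCcSsmm=8 BBccSSMm=8 BBccSSmm=8 BBccSsMm=8 BBccSsmm=8 BbCcSSMm=16 BbCcSSmm=16 BbCcSsMm=16 BbCcSsmm=16 BbccSSMm=16 BbccSSmm=16 BbccSsMm=16 BbccSsmm=16 bbCcSSMm=8 bbCcSSmm=8 bbCcSsMm=8 bbCcSsmm=8 bbccSSMm=8 bbccSSmm=8 bbccSsMm=8 bbccSsmm=8
BBccSsMm hits 8/256; gcd=8; 8÷8/256÷8 = 1/32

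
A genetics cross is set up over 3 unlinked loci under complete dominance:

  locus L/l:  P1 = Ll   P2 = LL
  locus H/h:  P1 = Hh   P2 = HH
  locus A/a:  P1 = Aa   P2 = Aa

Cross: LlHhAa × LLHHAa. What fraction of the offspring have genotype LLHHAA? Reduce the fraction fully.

LlHhAa gametes: LHA×1, LHa×1, LhA×1, Lha×1, lHA×1, lHa×1, lhA×1, lha×1
LLHHAa gametes: LHA×4, LHa×4
LlHhAa×LLHHAa grid (8·8=64): LLHHAA=4 LLHHAa=8 LLHHaa=4 LLHhAA=4 LLHhAa=8 LLHhaa=4 LlHHAA=4 LlHHAa=8 LlHHaa=4 LlHhAA=4 LlHhAa=8 LlHhaa=4
LLHHAA hits 4/64; gcd=4; 4÷4/64÷4 = 1/16

P(LLHHAA) = 1/16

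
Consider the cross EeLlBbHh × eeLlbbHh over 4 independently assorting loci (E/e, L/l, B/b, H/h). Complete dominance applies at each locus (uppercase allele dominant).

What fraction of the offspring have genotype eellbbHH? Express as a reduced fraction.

P(eellbbHH) = 1/64

EeLlBbHh gametes: ELBH×1, ELBh×1, ELbH×1, ELbh×1, ElBH×1, ElBh×1, ElbH×1, Elbh×1, eLBH×1, eLBh×1, eLbH×1, eLbh×1, elBH×1, elBh×1, elbH×1, elbh×1
eeLlbbHh gametes: eLbH×4, eLbh×4, elbH×4, elbh×4
EeLlBbHh×eeLlbbHh grid (16·16=256): EeLLBbHH=4 EeLLBbHh=8 EeLLBbhh=4 EeLLbbHH=4 EeLLbbHh=8 EeLLbbhh=4 EeLlBbHH=8 EeLlBbHh=16 EeLlBbhh=8 EeLlbbHH=8 EeLlbbHh=16 EeLlbbhh=8 EellBbHH=4 EellBbHh=8 EellBbhh=4 EellbbHH=4 EellbbHh=8 Eellbbhh=4 eeLLBbHH=4 eeLLBbHh=8 eeLLBbhh=4 eeLLbbHH=4 eeLLbbHh=8 eeLLbbhh=4 eeLlBbHH=8 eeLlBbHh=16 eeLlBbhh=8 eeLlbbHH=8 eeLlbbHh=16 eeLlbbhh=8 eellBbHH=4 eellBbHh=8 eellBbhh=4 eellbbHH=4 eellbbHh=8 eellbbhh=4
eellbbHH hits 4/256; gcd=4; 4÷4/256÷4 = 1/64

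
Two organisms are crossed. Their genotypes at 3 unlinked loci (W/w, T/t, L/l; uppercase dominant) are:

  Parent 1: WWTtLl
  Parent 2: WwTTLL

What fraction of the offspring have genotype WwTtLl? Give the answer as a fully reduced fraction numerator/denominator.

P(WwTtLl) = 1/8

WWTtLl gametes: WTL×2, WTl×2, WtL×2, Wtl×2
WwTTLL gametes: WTL×4, wTL×4
WWTtLl×WwTTLL grid (8·8=64): WWTTLL=8 WWTTLl=8 WWTtLL=8 WWTtLl=8 WwTTLL=8 WwTTLl=8 WwTtLL=8 WwTtLl=8
WwTtLl hits 8/64; gcd=8; 8÷8/64÷8 = 1/8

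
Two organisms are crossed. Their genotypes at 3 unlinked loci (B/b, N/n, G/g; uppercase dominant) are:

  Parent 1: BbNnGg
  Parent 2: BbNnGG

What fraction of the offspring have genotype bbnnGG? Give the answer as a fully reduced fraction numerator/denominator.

P(bbnnGG) = 1/32

BbNnGg gametes: BNG×1, BNg×1, BnG×1, Bng×1, bNG×1, bNg×1, bnG×1, bng×1
BbNnGG gametes: BNG×2, BnG×2, bNG×2, bnG×2
BbNnGg×BbNnGG grid (8·8=64): BBNNGG=2 BBNNGg=2 BBNnGG=4 BBNnGg=4 BBnnGG=2 BBnnGg=2 BbNNGG=4 BbNNGg=4 BbNnGG=8 BbNnGg=8 BbnnGG=4 BbnnGg=4 bbNNGG=2 bbNNGg=2 bbNnGG=4 bbNnGg=4 bbnnGG=2 bbnnGg=2
bbnnGG hits 2/64; gcd=2; 2÷2/64÷2 = 1/32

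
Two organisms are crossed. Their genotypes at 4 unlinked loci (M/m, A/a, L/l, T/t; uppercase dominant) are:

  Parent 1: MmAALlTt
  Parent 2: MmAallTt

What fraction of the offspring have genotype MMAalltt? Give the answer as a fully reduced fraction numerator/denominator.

MmAALlTt gametes: MALT×2, MALt×2, MAlT×2, MAlt×2, mALT×2, mALt×2, mAlT×2, mAlt×2
MmAallTt gametes: MAlT×2, MAlt×2, MalT×2, Malt×2, mAlT×2, mAlt×2, malT×2, malt×2
MmAALlTt×MmAallTt grid (16·16=256): MMAALlTT=4 MMAALlTt=8 MMAALltt=4 MMAAllTT=4 MMAAllTt=8 MMAAlltt=4 MMAaLlTT=4 MMAaLlTt=8 MMAaLltt=4 MMAallTT=4 MMAallTt=8 MMAalltt=4 MmAALlTT=8 MmAALlTt=16 MmAALltt=8 MmAAllTT=8 MmAAllTt=16 MmAAlltt=8 MmAaLlTT=8 MmAaLlTt=16 MmAaLltt=8 MmAallTT=8 MmAallTt=16 MmAalltt=8 mmAALlTT=4 mmAALlTt=8 mmAALltt=4 mmAAllTT=4 mmAAllTt=8 mmAAlltt=4 mmAaLlTT=4 mmAaLlTt=8 mmAaLltt=4 mmAallTT=4 mmAallTt=8 mmAalltt=4
MMAalltt hits 4/256; gcd=4; 4÷4/256÷4 = 1/64

P(MMAalltt) = 1/64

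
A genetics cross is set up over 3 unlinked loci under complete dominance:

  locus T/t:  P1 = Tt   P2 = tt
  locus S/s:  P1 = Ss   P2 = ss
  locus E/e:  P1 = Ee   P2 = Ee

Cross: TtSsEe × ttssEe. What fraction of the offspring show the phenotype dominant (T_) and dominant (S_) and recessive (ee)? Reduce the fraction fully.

P(T_ S_ ee) = 1/16

TtSsEe gametes: TSE×1, TSe×1, TsE×1, Tse×1, tSE×1, tSe×1, tsE×1, tse×1
ttssEe gametes: tsE×4, tse×4
TtSsEe×ttssEe grid (8·8=64): TtSsEE=4 TtSsEe=8 TtSsee=4 TtssEE=4 TtssEe=8 Ttssee=4 ttSsEE=4 ttSsEe=8 ttSsee=4 ttssEE=4 ttssEe=8 ttssee=4
T_ S_ ee hits 4/64; gcd=4; 4÷4/64÷4 = 1/16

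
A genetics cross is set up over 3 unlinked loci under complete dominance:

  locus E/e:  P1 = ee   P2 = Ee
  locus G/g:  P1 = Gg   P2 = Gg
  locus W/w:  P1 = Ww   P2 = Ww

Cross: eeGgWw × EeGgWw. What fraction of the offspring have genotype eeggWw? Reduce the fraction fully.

eeGgWw gametes: eGW×2, eGw×2, egW×2, egw×2
EeGgWw gametes: EGW×1, EGw×1, EgW×1, Egw×1, eGW×1, eGw×1, egW×1, egw×1
eeGgWw×EeGgWw grid (8·8=64): EeGGWW=2 EeGGWw=4 EeGGww=2 EeGgWW=4 EeGgWw=8 EeGgww=4 EeggWW=2 EeggWw=4 Eeggww=2 eeGGWW=2 eeGGWw=4 eeGGww=2 eeGgWW=4 eeGgWw=8 eeGgww=4 eeggWW=2 eeggWw=4 eeggww=2
eeggWw hits 4/64; gcd=4; 4÷4/64÷4 = 1/16

P(eeggWw) = 1/16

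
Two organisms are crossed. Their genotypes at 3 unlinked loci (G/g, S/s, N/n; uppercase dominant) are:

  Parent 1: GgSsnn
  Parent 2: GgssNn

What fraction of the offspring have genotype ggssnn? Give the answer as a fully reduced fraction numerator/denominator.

GgSsnn gametes: GSn×2, Gsn×2, gSn×2, gsn×2
GgssNn gametes: GsN×2, Gsn×2, gsN×2, gsn×2
GgSsnn×GgssNn grid (8·8=64): GGSsNn=4 GGSsnn=4 GGssNn=4 GGssnn=4 GgSsNn=8 GgSsnn=8 GgssNn=8 Ggssnn=8 ggSsNn=4 ggSsnn=4 ggssNn=4 ggssnn=4
ggssnn hits 4/64; gcd=4; 4÷4/64÷4 = 1/16

P(ggssnn) = 1/16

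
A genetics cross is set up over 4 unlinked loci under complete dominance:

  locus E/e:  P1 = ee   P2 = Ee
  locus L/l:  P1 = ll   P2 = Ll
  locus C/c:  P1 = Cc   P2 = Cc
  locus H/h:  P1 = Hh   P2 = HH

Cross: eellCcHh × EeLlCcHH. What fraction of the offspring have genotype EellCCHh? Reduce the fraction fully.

eellCcHh gametes: elCH×4, elCh×4, elcH×4, elch×4
EeLlCcHH gametes: ELCH×2, ELcH×2, ElCH×2, ElcH×2, eLCH×2, eLcH×2, elCH×2, elcH×2
eellCcHh×EeLlCcHH grid (16·16=256): EeLlCCHH=8 EeLlCCHh=8 EeLlCcHH=16 EeLlCcHh=16 EeLlccHH=8 EeLlccHh=8 EellCCHH=8 EellCCHh=8 EellCcHH=16 EellCcHh=16 EellccHH=8 EellccHh=8 eeLlCCHH=8 eeLlCCHh=8 eeLlCcHH=16 eeLlCcHh=16 eeLlccHH=8 eeLlccHh=8 eellCCHH=8 eellCCHh=8 eellCcHH=16 eellCcHh=16 eellccHH=8 eellccHh=8
EellCCHh hits 8/256; gcd=8; 8÷8/256÷8 = 1/32

P(EellCCHh) = 1/32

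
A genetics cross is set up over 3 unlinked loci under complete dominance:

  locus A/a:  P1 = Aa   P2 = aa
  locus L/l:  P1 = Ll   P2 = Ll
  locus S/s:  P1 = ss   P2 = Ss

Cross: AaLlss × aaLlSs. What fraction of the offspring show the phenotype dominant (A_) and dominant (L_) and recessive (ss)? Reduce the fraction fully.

AaLlss gametes: ALs×2, Als×2, aLs×2, als×2
aaLlSs gametes: aLS×2, aLs×2, alS×2, als×2
AaLlss×aaLlSs grid (8·8=64): AaLLSs=4 AaLLss=4 AaLlSs=8 AaLlss=8 AallSs=4 Aallss=4 aaLLSs=4 aaLLss=4 aaLlSs=8 aaLlss=8 aallSs=4 aallss=4
A_ L_ ss hits 12/64; gcd=4; 12÷4/64÷4 = 3/16

P(A_ L_ ss) = 3/16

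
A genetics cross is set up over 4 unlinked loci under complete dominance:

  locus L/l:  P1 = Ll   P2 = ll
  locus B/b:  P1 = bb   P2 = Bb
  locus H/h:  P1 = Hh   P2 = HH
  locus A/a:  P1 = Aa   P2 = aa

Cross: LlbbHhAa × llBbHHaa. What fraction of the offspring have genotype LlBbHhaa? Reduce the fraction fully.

P(LlBbHhaa) = 1/16

LlbbHhAa gametes: LbHA×2, LbHa×2, LbhA×2, Lbha×2, lbHA×2, lbHa×2, lbhA×2, lbha×2
llBbHHaa gametes: lBHa×8, lbHa×8
LlbbHhAa×llBbHHaa grid (16·16=256): LlBbHHAa=16 LlBbHHaa=16 LlBbHhAa=16 LlBbHhaa=16 LlbbHHAa=16 LlbbHHaa=16 LlbbHhAa=16 LlbbHhaa=16 llBbHHAa=16 llBbHHaa=16 llBbHhAa=16 llBbHhaa=16 llbbHHAa=16 llbbHHaa=16 llbbHhAa=16 llbbHhaa=16
LlBbHhaa hits 16/256; gcd=16; 16÷16/256÷16 = 1/16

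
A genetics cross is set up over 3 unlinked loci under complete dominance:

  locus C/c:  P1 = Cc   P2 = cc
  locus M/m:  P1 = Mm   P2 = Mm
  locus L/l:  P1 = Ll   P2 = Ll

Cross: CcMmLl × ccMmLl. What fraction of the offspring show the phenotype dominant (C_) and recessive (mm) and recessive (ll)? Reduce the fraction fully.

P(C_ mm ll) = 1/32

CcMmLl gametes: CML×1, CMl×1, CmL×1, Cml×1, cML×1, cMl×1, cmL×1, cml×1
ccMmLl gametes: cML×2, cMl×2, cmL×2, cml×2
CcMmLl×ccMmLl grid (8·8=64): CcMMLL=2 CcMMLl=4 CcMMll=2 CcMmLL=4 CcMmLl=8 CcMmll=4 CcmmLL=2 CcmmLl=4 Ccmmll=2 ccMMLL=2 ccMMLl=4 ccMMll=2 ccMmLL=4 ccMmLl=8 ccMmll=4 ccmmLL=2 ccmmLl=4 ccmmll=2
C_ mm ll hits 2/64; gcd=2; 2÷2/64÷2 = 1/32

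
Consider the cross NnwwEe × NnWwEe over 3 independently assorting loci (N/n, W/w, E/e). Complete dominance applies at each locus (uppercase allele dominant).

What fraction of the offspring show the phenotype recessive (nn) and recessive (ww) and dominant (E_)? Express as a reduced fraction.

P(nn ww E_) = 3/32

NnwwEe gametes: NwE×2, Nwe×2, nwE×2, nwe×2
NnWwEe gametes: NWE×1, NWe×1, NwE×1, Nwe×1, nWE×1, nWe×1, nwE×1, nwe×1
NnwwEe×NnWwEe grid (8·8=64): NNWwEE=2 NNWwEe=4 NNWwee=2 NNwwEE=2 NNwwEe=4 NNwwee=2 NnWwEE=4 NnWwEe=8 NnWwee=4 NnwwEE=4 NnwwEe=8 Nnwwee=4 nnWwEE=2 nnWwEe=4 nnWwee=2 nnwwEE=2 nnwwEe=4 nnwwee=2
nn ww E_ hits 6/64; gcd=2; 6÷2/64÷2 = 3/32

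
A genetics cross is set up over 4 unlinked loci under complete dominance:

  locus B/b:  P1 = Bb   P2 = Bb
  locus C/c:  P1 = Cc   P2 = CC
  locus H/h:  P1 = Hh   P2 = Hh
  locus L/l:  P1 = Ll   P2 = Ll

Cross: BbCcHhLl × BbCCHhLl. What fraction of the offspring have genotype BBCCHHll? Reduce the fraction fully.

BbCcHhLl gametes: BCHL×1, BCHl×1, BChL×1, BChl×1, BcHL×1, BcHl×1, BchL×1, Bchl×1, bCHL×1, bCHl×1, bChL×1, bChl×1, bcHL×1, bcHl×1, bchL×1, bchl×1
BbCCHhLl gametes: BCHL×2, BCHl×2, BChL×2, BChl×2, bCHL×2, bCHl×2, bChL×2, bChl×2
BbCcHhLl×BbCCHhLl grid (16·16=256): BBCCHHLL=2 BBCCHHLl=4 BBCCHHll=2 BBCCHhLL=4 BBCCHhLl=8 BBCCHhll=4 BBCChhLL=2 BBCChhLl=4 BBCChhll=2 BBCcHHLL=2 BBCcHHLl=4 BBCcHHll=2 BBCcHhLL=4 BBCcHhLl=8 BBCcHhll=4 BBCchhLL=2 BBCchhLl=4 BBCchhll=2 BbCCHHLL=4 BbCCHHLl=8 BbCCHHll=4 BbCCHhLL=8 BbCCHhLl=16 BbCCHhll=8 BbCChhLL=4 BbCChhLl=8 BbCChhll=4 BbCcHHLL=4 BbCcHHLl=8 BbCcHHll=4 BbCcHhLL=8 BbCcHhLl=16 BbCcHhll=8 BbCchhLL=4 BbCchhLl=8 BbCchhll=4 bbCCHHLL=2 bbCCHHLl=4 bbCCHHll=2 bbCCHhLL=4 bbCCHhLl=8 bbCCHhll=4 bbCChhLL=2 bbCChhLl=4 bbCChhll=2 bbCcHHLL=2 bbCcHHLl=4 bbCcHHll=2 bbCcHhLL=4 bbCcHhLl=8 bbCcHhll=4 bbCchhLL=2 bbCchhLl=4 bbCchhll=2
BBCCHHll hits 2/256; gcd=2; 2÷2/256÷2 = 1/128

P(BBCCHHll) = 1/128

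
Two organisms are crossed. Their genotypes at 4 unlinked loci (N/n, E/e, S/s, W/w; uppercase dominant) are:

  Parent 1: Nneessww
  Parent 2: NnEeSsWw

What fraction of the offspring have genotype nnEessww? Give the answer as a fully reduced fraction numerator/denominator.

P(nnEessww) = 1/32

Nneessww gametes: Nesw×8, nesw×8
NnEeSsWw gametes: NESW×1, NESw×1, NEsW×1, NEsw×1, NeSW×1, NeSw×1, NesW×1, Nesw×1, nESW×1, nESw×1, nEsW×1, nEsw×1, neSW×1, neSw×1, nesW×1, nesw×1
Nneessww×NnEeSsWw grid (16·16=256): NNEeSsWw=8 NNEeSsww=8 NNEessWw=8 NNEessww=8 NNeeSsWw=8 NNeeSsww=8 NNeessWw=8 NNeessww=8 NnEeSsWw=16 NnEeSsww=16 NnEessWw=16 NnEessww=16 NneeSsWw=16 NneeSsww=16 NneessWw=16 Nneessww=16 nnEeSsWw=8 nnEeSsww=8 nnEessWw=8 nnEessww=8 nneeSsWw=8 nneeSsww=8 nneessWw=8 nneessww=8
nnEessww hits 8/256; gcd=8; 8÷8/256÷8 = 1/32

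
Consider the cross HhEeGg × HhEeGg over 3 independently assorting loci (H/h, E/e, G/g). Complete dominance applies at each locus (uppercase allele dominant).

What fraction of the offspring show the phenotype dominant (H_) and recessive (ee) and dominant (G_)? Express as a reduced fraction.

HhEeGg gametes: HEG×1, HEg×1, HeG×1, Heg×1, hEG×1, hEg×1, heG×1, heg×1
HhEeGg gametes: HEG×1, HEg×1, HeG×1, Heg×1, hEG×1, hEg×1, heG×1, heg×1
HhEeGg×HhEeGg grid (8·8=64): HHEEGG=1 HHEEGg=2 HHEEgg=1 HHEeGG=2 HHEeGg=4 HHEegg=2 HHeeGG=1 HHeeGg=2 HHeegg=1 HhEEGG=2 HhEEGg=4 HhEEgg=2 HhEeGG=4 HhEeGg=8 HhEegg=4 HheeGG=2 HheeGg=4 Hheegg=2 hhEEGG=1 hhEEGg=2 hhEEgg=1 hhEeGG=2 hhEeGg=4 hhEegg=2 hheeGG=1 hheeGg=2 hheegg=1
H_ ee G_ hits 9/64; gcd=1; 9÷1/64÷1 = 9/64

P(H_ ee G_) = 9/64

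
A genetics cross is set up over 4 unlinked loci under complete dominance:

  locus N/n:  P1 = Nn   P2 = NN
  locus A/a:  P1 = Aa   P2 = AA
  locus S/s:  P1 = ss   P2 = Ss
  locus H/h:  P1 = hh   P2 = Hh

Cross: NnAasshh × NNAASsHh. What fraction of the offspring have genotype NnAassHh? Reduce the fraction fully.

P(NnAassHh) = 1/16

NnAasshh gametes: NAsh×4, Nash×4, nAsh×4, nash×4
NNAASsHh gametes: NASH×4, NASh×4, NAsH×4, NAsh×4
NnAasshh×NNAASsHh grid (16·16=256): NNAASsHh=16 NNAASshh=16 NNAAssHh=16 NNAAsshh=16 NNAaSsHh=16 NNAaSshh=16 NNAassHh=16 NNAasshh=16 NnAASsHh=16 NnAASshh=16 NnAAssHh=16 NnAAsshh=16 NnAaSsHh=16 NnAaSshh=16 NnAassHh=16 NnAasshh=16
NnAassHh hits 16/256; gcd=16; 16÷16/256÷16 = 1/16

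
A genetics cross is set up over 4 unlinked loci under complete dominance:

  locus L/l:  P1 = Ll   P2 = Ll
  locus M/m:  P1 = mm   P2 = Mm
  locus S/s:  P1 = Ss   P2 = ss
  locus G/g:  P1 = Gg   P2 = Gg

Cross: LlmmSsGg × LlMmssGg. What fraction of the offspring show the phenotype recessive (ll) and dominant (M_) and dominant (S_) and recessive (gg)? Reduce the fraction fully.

LlmmSsGg gametes: LmSG×2, LmSg×2, LmsG×2, Lmsg×2, lmSG×2, lmSg×2, lmsG×2, lmsg×2
LlMmssGg gametes: LMsG×2, LMsg×2, LmsG×2, Lmsg×2, lMsG×2, lMsg×2, lmsG×2, lmsg×2
LlmmSsGg×LlMmssGg grid (16·16=256): LLMmSsGG=4 LLMmSsGg=8 LLMmSsgg=4 LLMmssGG=4 LLMmssGg=8 LLMmssgg=4 LLmmSsGG=4 LLmmSsGg=8 LLmmSsgg=4 LLmmssGG=4 LLmmssGg=8 LLmmssgg=4 LlMmSsGG=8 LlMmSsGg=16 LlMmSsgg=8 LlMmssGG=8 LlMmssGg=16 LlMmssgg=8 LlmmSsGG=8 LlmmSsGg=16 LlmmSsgg=8 LlmmssGG=8 LlmmssGg=16 Llmmssgg=8 llMmSsGG=4 llMmSsGg=8 llMmSsgg=4 llMmssGG=4 llMmssGg=8 llMmssgg=4 llmmSsGG=4 llmmSsGg=8 llmmSsgg=4 llmmssGG=4 llmmssGg=8 llmmssgg=4
ll M_ S_ gg hits 4/256; gcd=4; 4÷4/256÷4 = 1/64

P(ll M_ S_ gg) = 1/64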